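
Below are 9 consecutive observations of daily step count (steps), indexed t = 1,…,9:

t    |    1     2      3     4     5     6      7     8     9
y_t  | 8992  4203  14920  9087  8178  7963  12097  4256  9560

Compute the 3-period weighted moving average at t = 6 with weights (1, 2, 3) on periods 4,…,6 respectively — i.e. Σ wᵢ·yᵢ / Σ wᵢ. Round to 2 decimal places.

8222.00

Weighted sum: 1·9087 + 2·8178 + 3·7963 = 9087 + 16356 + 23889 = 49332
Weight total: 1 + 2 + 3 = 6
WMA = 49332 / 6 = 8222.00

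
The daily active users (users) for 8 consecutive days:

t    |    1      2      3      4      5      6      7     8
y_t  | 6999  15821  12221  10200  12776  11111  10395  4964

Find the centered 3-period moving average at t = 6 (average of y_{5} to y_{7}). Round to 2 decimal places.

Sum of periods 5–7: 12776 + 11111 + 10395 = 34282
Divide by 3: 34282 / 3 = 11427.33

11427.33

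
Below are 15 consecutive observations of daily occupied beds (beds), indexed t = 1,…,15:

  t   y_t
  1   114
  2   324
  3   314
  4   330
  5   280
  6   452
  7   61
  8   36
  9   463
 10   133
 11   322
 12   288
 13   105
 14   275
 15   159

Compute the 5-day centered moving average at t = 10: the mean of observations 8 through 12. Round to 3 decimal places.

Sum of periods 8–12: 36 + 463 + 133 + 322 + 288 = 1242
Divide by 5: 1242 / 5 = 248.400

248.400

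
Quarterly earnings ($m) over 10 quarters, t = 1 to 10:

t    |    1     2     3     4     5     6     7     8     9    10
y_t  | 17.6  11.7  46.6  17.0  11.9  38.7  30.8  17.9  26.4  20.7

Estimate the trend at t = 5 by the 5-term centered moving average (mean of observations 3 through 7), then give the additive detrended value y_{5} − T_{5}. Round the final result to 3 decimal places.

Trend T_5 = (46.6 + 17.0 + 11.9 + 38.7 + 30.8) / 5 = 145.0/5 = 29.00000
Detrended value: 11.9 − 29.00000 = -17.100

-17.100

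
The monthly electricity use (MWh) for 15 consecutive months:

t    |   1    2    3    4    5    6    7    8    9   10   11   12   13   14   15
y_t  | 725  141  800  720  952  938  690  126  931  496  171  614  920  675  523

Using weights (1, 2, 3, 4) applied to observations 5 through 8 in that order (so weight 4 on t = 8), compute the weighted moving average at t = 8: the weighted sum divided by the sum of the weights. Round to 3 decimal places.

540.200

Weighted sum: 1·952 + 2·938 + 3·690 + 4·126 = 952 + 1876 + 2070 + 504 = 5402
Weight total: 1 + 2 + 3 + 4 = 10
WMA = 5402 / 10 = 540.200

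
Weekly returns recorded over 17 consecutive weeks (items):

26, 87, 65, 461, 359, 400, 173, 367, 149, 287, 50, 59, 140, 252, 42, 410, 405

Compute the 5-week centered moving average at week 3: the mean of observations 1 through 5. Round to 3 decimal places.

199.600

Sum of periods 1–5: 26 + 87 + 65 + 461 + 359 = 998
Divide by 5: 998 / 5 = 199.600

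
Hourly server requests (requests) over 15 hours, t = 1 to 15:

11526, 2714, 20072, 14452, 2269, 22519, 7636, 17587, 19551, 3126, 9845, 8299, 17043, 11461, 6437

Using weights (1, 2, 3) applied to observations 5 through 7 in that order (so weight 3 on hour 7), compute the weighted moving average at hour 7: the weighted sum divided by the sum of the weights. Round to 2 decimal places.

11702.50

Weighted sum: 1·2269 + 2·22519 + 3·7636 = 2269 + 45038 + 22908 = 70215
Weight total: 1 + 2 + 3 = 6
WMA = 70215 / 6 = 11702.50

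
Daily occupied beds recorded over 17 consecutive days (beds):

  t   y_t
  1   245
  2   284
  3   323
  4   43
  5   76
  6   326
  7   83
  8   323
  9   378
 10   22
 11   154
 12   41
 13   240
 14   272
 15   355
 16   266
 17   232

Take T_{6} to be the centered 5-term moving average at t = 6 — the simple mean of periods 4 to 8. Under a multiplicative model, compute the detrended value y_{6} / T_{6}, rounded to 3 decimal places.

1.915

Trend T_6 = (43 + 76 + 326 + 83 + 323) / 5 = 851/5 = 170.20000
Ratio to trend: 326 / 170.20000 = 1.915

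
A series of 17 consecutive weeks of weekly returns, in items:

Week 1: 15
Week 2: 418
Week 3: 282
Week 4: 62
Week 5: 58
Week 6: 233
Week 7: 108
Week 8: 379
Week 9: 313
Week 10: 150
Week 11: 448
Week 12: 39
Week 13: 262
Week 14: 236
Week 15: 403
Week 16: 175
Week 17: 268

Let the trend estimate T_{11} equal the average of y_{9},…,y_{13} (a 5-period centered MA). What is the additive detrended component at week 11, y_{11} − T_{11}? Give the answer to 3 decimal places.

205.600

Trend T_11 = (313 + 150 + 448 + 39 + 262) / 5 = 1212/5 = 242.40000
Detrended value: 448 − 242.40000 = 205.600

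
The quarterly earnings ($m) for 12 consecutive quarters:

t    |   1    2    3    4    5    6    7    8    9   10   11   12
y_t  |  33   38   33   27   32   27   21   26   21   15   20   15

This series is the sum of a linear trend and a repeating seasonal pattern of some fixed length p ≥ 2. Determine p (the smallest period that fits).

First differences y_{t+1} − y_t: 5, -5, -6, 5, -5, -6, 5, -5, …
The difference pattern repeats every 3 terms and not for any smaller step, so p = 3.

3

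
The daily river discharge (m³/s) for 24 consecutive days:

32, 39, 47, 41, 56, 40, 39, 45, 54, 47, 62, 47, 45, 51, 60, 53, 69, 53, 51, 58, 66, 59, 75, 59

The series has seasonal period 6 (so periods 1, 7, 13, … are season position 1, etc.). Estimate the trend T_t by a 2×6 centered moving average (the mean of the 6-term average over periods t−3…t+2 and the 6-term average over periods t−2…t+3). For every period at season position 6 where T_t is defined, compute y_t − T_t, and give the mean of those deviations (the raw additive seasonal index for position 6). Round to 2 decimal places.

-4.86

Season position 6 occurs at t = 6, 12, 18 (where T_t is defined).
t=6: T_6 = 45.2500; y_6 − T_6 = 40 − 45.2500 = -5.2500
t=12: T_12 = 51.5000; y_12 − T_12 = 47 − 51.5000 = -4.5000
t=18: T_18 = 57.8333; y_18 − T_18 = 53 − 57.8333 = -4.8333
Mean deviation: (-5.2500 + -4.5000 + -4.8333) / 3 = -4.86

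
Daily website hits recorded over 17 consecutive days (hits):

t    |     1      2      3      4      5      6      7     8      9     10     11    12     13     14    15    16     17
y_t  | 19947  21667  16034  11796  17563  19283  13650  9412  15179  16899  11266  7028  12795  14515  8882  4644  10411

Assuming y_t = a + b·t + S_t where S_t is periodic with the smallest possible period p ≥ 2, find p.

4

First differences y_{t+1} − y_t: 1720, -5633, -4238, 5767, 1720, -5633, -4238, 5767, 1720, -5633, …
The difference pattern repeats every 4 terms and not for any smaller step, so p = 4.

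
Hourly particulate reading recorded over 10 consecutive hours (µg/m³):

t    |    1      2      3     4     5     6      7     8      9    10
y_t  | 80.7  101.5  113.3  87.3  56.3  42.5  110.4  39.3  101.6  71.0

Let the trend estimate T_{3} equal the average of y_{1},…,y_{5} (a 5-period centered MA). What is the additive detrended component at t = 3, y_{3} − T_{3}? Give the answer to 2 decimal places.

25.48

Trend T_3 = (80.7 + 101.5 + 113.3 + 87.3 + 56.3) / 5 = 439.1/5 = 87.8200
Detrended value: 113.3 − 87.8200 = 25.48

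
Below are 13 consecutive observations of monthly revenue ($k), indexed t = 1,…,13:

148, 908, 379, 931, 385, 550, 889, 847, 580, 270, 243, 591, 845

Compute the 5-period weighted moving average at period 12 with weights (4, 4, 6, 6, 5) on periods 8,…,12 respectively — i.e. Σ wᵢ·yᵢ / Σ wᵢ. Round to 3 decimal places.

Weighted sum: 4·847 + 4·580 + 6·270 + 6·243 + 5·591 = 3388 + 2320 + 1620 + 1458 + 2955 = 11741
Weight total: 4 + 4 + 6 + 6 + 5 = 25
WMA = 11741 / 25 = 469.640

469.640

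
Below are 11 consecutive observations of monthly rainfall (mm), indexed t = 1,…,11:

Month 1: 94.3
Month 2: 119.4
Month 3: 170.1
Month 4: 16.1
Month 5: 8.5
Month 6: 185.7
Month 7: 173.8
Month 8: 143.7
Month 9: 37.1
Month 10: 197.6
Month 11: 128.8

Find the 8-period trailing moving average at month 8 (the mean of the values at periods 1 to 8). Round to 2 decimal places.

113.95

Sum of periods 1–8: 94.3 + 119.4 + 170.1 + 16.1 + 8.5 + 185.7 + 173.8 + 143.7 = 911.6
Divide by 8: 911.6 / 8 = 113.95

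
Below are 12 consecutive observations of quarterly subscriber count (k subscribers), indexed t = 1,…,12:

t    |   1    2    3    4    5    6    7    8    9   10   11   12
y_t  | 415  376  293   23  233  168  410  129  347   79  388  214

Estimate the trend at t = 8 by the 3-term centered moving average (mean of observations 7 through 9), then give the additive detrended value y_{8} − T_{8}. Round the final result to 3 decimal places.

-166.333

Trend T_8 = (410 + 129 + 347) / 3 = 886/3 = 295.33333
Detrended value: 129 − 295.33333 = -166.333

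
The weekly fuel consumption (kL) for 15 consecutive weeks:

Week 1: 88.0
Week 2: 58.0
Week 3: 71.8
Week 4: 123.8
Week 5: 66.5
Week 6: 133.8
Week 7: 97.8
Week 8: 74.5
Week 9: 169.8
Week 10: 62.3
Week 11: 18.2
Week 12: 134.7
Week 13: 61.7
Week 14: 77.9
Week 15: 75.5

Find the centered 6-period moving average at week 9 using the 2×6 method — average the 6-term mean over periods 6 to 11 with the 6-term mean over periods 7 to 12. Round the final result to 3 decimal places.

92.808

Sum over 6–11: 133.8 + 97.8 + 74.5 + 169.8 + 62.3 + 18.2 = 556.4
Sum over 7–12: 97.8 + 74.5 + 169.8 + 62.3 + 18.2 + 134.7 = 557.3
CMA at t=9 = (556.4 + 557.3) / (2·6) = 1113.7 / 12 = 92.808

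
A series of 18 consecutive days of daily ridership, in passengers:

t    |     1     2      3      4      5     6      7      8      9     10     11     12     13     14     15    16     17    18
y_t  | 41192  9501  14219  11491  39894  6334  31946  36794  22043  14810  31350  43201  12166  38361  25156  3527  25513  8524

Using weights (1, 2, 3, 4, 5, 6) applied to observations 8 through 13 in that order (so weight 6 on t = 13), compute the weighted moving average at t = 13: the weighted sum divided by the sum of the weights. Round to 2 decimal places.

Weighted sum: 1·36794 + 2·22043 + 3·14810 + 4·31350 + 5·43201 + 6·12166 = 36794 + 44086 + 44430 + 125400 + 216005 + 72996 = 539711
Weight total: 1 + 2 + 3 + 4 + 5 + 6 = 21
WMA = 539711 / 21 = 25700.52

25700.52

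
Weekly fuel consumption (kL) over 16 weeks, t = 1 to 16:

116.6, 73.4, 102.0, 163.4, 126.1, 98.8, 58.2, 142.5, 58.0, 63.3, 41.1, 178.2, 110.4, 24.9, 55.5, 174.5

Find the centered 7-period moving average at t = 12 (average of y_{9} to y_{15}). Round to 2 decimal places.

75.91

Sum of periods 9–15: 58.0 + 63.3 + 41.1 + 178.2 + 110.4 + 24.9 + 55.5 = 531.4
Divide by 7: 531.4 / 7 = 75.91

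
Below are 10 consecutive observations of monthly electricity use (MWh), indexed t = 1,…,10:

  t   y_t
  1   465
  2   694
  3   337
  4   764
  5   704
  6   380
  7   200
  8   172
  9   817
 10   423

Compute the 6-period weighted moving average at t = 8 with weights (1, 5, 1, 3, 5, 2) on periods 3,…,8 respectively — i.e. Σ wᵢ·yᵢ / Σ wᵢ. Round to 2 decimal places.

Weighted sum: 1·337 + 5·764 + 1·704 + 3·380 + 5·200 + 2·172 = 337 + 3820 + 704 + 1140 + 1000 + 344 = 7345
Weight total: 1 + 5 + 1 + 3 + 5 + 2 = 17
WMA = 7345 / 17 = 432.06

432.06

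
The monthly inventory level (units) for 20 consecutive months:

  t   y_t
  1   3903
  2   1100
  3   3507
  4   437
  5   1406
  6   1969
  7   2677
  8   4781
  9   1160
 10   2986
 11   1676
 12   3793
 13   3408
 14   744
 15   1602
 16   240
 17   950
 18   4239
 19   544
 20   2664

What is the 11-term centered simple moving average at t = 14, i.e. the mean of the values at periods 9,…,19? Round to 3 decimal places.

Sum of periods 9–19: 1160 + 2986 + 1676 + 3793 + 3408 + 744 + 1602 + 240 + 950 + 4239 + 544 = 21342
Divide by 11: 21342 / 11 = 1940.182

1940.182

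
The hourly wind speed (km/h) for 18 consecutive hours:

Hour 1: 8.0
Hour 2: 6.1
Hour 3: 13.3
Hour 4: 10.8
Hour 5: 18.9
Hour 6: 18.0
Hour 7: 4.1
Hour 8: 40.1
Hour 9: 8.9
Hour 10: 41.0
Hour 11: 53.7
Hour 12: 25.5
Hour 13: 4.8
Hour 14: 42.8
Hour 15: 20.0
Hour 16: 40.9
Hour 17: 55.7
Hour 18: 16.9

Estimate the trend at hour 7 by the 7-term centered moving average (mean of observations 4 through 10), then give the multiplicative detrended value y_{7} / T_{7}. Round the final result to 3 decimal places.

Trend T_7 = (10.8 + 18.9 + 18.0 + 4.1 + 40.1 + 8.9 + 41.0) / 7 = 141.8/7 = 20.25714
Ratio to trend: 4.1 / 20.25714 = 0.202

0.202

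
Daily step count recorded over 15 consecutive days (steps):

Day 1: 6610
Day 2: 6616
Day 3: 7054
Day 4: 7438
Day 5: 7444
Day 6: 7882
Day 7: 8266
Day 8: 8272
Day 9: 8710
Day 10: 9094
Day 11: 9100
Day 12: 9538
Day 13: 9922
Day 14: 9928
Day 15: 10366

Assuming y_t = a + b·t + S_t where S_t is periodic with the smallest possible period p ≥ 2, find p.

First differences y_{t+1} − y_t: 6, 438, 384, 6, 438, 384, 6, 438, …
The difference pattern repeats every 3 terms and not for any smaller step, so p = 3.

3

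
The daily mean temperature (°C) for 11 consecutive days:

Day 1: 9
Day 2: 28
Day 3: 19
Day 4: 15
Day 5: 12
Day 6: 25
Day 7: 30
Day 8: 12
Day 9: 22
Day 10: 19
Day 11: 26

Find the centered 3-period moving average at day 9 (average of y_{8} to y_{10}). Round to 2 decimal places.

17.67

Sum of periods 8–10: 12 + 22 + 19 = 53
Divide by 3: 53 / 3 = 17.67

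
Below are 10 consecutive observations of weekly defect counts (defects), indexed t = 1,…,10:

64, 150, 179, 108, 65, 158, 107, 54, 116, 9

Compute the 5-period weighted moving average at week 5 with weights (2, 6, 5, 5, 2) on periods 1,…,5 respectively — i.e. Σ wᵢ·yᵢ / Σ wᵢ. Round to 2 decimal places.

Weighted sum: 2·64 + 6·150 + 5·179 + 5·108 + 2·65 = 128 + 900 + 895 + 540 + 130 = 2593
Weight total: 2 + 6 + 5 + 5 + 2 = 20
WMA = 2593 / 20 = 129.65

129.65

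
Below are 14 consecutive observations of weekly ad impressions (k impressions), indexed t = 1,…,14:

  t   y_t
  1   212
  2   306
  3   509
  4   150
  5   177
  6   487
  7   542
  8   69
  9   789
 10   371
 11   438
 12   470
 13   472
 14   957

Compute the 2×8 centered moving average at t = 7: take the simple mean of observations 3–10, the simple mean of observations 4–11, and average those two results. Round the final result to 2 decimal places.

382.31

Sum over 3–10: 509 + 150 + 177 + 487 + 542 + 69 + 789 + 371 = 3094
Sum over 4–11: 150 + 177 + 487 + 542 + 69 + 789 + 371 + 438 = 3023
CMA at t=7 = (3094 + 3023) / (2·8) = 6117 / 16 = 382.31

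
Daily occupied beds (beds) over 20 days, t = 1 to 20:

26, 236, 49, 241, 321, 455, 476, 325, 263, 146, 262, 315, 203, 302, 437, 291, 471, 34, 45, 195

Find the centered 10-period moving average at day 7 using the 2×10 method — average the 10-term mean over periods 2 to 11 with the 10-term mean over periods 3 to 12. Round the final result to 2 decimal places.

Sum over 2–11: 236 + 49 + 241 + 321 + 455 + 476 + 325 + 263 + 146 + 262 = 2774
Sum over 3–12: 49 + 241 + 321 + 455 + 476 + 325 + 263 + 146 + 262 + 315 = 2853
CMA at t=7 = (2774 + 2853) / (2·10) = 5627 / 20 = 281.35

281.35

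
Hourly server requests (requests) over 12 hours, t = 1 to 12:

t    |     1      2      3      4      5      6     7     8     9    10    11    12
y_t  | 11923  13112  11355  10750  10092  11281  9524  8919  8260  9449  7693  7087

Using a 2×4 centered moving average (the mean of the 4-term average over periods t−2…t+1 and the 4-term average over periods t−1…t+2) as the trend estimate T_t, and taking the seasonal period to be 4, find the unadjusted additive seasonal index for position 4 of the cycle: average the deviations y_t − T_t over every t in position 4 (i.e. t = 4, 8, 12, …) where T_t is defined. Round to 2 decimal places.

Season position 4 occurs at t = 4, 8 (where T_t is defined).
t=4: T_4 = 11098.3750; y_4 − T_4 = 10750 − 11098.3750 = -348.3750
t=8: T_8 = 9267.0000; y_8 − T_8 = 8919 − 9267.0000 = -348.0000
Mean deviation: (-348.3750 + -348.0000) / 2 = -348.19

-348.19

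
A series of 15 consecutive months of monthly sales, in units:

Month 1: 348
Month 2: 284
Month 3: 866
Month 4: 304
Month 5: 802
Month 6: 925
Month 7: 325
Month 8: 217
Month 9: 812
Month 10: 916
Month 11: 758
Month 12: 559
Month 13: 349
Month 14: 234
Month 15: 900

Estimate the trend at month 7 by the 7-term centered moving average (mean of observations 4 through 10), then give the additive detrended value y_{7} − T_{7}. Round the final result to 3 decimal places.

Trend T_7 = (304 + 802 + 925 + 325 + 217 + 812 + 916) / 7 = 4301/7 = 614.42857
Detrended value: 325 − 614.42857 = -289.429

-289.429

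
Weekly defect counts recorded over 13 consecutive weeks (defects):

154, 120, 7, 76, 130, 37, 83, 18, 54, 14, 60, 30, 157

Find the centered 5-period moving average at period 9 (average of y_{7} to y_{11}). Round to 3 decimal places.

45.800

Sum of periods 7–11: 83 + 18 + 54 + 14 + 60 = 229
Divide by 5: 229 / 5 = 45.800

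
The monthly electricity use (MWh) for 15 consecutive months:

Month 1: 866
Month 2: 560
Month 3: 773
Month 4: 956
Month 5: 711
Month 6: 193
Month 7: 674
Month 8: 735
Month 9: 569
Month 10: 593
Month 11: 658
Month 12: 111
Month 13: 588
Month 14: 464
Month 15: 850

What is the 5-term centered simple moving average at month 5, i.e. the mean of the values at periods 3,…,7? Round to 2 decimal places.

Sum of periods 3–7: 773 + 956 + 711 + 193 + 674 = 3307
Divide by 5: 3307 / 5 = 661.40

661.40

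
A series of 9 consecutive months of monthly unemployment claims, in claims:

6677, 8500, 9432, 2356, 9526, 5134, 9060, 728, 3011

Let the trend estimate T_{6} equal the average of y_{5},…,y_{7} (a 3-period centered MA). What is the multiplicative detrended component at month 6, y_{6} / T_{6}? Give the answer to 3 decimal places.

Trend T_6 = (9526 + 5134 + 9060) / 3 = 23720/3 = 7906.66667
Ratio to trend: 5134 / 7906.66667 = 0.649

0.649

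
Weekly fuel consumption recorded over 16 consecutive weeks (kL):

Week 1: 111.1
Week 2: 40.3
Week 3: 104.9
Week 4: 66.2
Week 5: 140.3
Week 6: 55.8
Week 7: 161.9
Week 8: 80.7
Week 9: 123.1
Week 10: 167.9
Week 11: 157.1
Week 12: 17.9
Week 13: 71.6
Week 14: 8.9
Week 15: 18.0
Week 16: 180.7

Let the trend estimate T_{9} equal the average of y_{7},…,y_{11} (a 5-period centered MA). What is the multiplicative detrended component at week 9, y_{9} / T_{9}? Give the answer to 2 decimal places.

Trend T_9 = (161.9 + 80.7 + 123.1 + 167.9 + 157.1) / 5 = 690.7/5 = 138.1400
Ratio to trend: 123.1 / 138.1400 = 0.89

0.89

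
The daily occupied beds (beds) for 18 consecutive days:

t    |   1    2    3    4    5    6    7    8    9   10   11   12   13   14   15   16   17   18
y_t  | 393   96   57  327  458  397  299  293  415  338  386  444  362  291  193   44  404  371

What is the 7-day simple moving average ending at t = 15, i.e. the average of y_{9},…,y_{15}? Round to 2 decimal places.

Sum of periods 9–15: 415 + 338 + 386 + 444 + 362 + 291 + 193 = 2429
Divide by 7: 2429 / 7 = 347.00

347.00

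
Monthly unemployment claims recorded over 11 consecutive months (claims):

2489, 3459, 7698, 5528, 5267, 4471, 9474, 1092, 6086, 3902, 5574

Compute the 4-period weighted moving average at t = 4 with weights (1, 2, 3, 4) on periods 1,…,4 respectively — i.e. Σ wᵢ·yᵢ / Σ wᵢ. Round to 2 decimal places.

5461.30

Weighted sum: 1·2489 + 2·3459 + 3·7698 + 4·5528 = 2489 + 6918 + 23094 + 22112 = 54613
Weight total: 1 + 2 + 3 + 4 = 10
WMA = 54613 / 10 = 5461.30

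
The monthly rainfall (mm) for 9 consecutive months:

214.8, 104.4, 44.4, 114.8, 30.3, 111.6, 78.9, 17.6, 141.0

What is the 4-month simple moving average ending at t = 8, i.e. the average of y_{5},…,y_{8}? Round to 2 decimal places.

59.60

Sum of periods 5–8: 30.3 + 111.6 + 78.9 + 17.6 = 238.4
Divide by 4: 238.4 / 4 = 59.60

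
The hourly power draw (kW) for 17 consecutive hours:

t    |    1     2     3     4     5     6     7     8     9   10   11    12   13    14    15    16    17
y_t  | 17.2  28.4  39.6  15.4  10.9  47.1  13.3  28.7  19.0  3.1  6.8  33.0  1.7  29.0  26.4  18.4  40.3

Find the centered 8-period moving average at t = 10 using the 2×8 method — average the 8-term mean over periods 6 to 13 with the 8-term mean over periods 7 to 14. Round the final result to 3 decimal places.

Sum over 6–13: 47.1 + 13.3 + 28.7 + 19.0 + 3.1 + 6.8 + 33.0 + 1.7 = 152.7
Sum over 7–14: 13.3 + 28.7 + 19.0 + 3.1 + 6.8 + 33.0 + 1.7 + 29.0 = 134.6
CMA at t=10 = (152.7 + 134.6) / (2·8) = 287.3 / 16 = 17.956

17.956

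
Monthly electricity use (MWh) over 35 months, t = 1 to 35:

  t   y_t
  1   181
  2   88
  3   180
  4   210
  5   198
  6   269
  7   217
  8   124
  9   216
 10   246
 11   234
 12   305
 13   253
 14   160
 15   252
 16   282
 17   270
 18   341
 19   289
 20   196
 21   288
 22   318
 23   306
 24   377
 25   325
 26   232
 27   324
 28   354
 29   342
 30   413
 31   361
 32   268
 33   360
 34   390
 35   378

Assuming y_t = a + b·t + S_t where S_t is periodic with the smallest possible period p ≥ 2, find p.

First differences y_{t+1} − y_t: -93, 92, 30, -12, 71, -52, -93, 92, 30, -12, 71, -52, -93, 92, …
The difference pattern repeats every 6 terms and not for any smaller step, so p = 6.

6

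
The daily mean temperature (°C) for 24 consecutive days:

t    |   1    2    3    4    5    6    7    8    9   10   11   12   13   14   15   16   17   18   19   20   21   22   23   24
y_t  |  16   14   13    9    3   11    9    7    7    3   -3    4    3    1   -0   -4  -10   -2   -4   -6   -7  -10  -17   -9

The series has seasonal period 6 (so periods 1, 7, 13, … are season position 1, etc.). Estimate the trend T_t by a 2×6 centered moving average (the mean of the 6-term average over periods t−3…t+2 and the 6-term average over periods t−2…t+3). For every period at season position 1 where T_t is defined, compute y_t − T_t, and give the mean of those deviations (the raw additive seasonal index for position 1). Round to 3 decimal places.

Season position 1 occurs at t = 7, 13, 19 (where T_t is defined).
t=7: T_7 = 7.16667; y_7 − T_7 = 9 − 7.16667 = 1.83333
t=13: T_13 = 0.75000; y_13 − T_13 = 3 − 0.75000 = 2.25000
t=19: T_19 = -6.00000; y_19 − T_19 = -4 − -6.00000 = 2.00000
Mean deviation: (1.83333 + 2.25000 + 2.00000) / 3 = 2.028

2.028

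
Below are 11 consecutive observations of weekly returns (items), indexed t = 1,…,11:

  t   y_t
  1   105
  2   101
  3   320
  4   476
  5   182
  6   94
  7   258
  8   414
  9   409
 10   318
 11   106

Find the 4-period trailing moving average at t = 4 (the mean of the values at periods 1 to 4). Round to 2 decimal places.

Sum of periods 1–4: 105 + 101 + 320 + 476 = 1002
Divide by 4: 1002 / 4 = 250.50

250.50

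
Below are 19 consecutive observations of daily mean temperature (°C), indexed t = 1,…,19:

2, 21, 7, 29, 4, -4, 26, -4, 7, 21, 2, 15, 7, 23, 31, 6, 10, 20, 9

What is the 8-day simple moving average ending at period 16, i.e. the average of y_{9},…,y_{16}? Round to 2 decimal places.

14.00

Sum of periods 9–16: 7 + 21 + 2 + 15 + 7 + 23 + 31 + 6 = 112
Divide by 8: 112 / 8 = 14.00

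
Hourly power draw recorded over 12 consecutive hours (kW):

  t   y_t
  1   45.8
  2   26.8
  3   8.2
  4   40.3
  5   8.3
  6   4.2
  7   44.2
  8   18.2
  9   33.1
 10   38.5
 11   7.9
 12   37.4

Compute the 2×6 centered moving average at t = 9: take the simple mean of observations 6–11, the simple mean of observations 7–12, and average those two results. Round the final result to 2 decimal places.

Sum over 6–11: 4.2 + 44.2 + 18.2 + 33.1 + 38.5 + 7.9 = 146.1
Sum over 7–12: 44.2 + 18.2 + 33.1 + 38.5 + 7.9 + 37.4 = 179.3
CMA at t=9 = (146.1 + 179.3) / (2·6) = 325.4 / 12 = 27.12

27.12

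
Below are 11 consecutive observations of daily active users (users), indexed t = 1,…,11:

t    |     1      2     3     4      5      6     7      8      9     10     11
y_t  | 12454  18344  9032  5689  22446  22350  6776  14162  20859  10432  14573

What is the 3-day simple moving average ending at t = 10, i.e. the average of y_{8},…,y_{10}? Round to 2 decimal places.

Sum of periods 8–10: 14162 + 20859 + 10432 = 45453
Divide by 3: 45453 / 3 = 15151.00

15151.00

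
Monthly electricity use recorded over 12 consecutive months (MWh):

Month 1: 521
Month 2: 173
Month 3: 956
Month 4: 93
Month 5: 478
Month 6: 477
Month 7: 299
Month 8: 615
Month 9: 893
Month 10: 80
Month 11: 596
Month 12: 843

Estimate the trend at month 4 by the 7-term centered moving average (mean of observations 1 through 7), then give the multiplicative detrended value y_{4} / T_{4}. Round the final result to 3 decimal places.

0.217

Trend T_4 = (521 + 173 + 956 + 93 + 478 + 477 + 299) / 7 = 2997/7 = 428.14286
Ratio to trend: 93 / 428.14286 = 0.217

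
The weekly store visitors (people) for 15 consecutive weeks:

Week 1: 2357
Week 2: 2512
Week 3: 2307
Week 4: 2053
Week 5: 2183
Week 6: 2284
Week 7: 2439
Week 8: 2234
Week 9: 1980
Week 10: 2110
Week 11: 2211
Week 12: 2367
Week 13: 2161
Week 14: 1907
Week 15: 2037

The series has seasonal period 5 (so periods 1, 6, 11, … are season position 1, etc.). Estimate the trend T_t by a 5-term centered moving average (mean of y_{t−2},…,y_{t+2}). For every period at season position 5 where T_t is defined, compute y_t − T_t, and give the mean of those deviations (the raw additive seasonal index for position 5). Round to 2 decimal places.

-70.30

Season position 5 occurs at t = 5, 10 (where T_t is defined).
t=5: T_5 = 2253.2000; y_5 − T_5 = 2183 − 2253.2000 = -70.2000
t=10: T_10 = 2180.4000; y_10 − T_10 = 2110 − 2180.4000 = -70.4000
Mean deviation: (-70.2000 + -70.4000) / 2 = -70.30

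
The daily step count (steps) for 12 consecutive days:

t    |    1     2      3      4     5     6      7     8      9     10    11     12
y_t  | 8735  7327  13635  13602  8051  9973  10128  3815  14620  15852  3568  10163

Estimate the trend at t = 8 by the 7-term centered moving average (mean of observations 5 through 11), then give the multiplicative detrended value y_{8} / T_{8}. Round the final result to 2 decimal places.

0.40

Trend T_8 = (8051 + 9973 + 10128 + 3815 + 14620 + 15852 + 3568) / 7 = 66007/7 = 9429.5714
Ratio to trend: 3815 / 9429.5714 = 0.40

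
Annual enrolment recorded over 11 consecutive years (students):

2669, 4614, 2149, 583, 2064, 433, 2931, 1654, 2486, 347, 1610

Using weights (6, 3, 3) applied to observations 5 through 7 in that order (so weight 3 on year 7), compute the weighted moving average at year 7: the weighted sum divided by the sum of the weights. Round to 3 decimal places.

1873.000

Weighted sum: 6·2064 + 3·433 + 3·2931 = 12384 + 1299 + 8793 = 22476
Weight total: 6 + 3 + 3 = 12
WMA = 22476 / 12 = 1873.000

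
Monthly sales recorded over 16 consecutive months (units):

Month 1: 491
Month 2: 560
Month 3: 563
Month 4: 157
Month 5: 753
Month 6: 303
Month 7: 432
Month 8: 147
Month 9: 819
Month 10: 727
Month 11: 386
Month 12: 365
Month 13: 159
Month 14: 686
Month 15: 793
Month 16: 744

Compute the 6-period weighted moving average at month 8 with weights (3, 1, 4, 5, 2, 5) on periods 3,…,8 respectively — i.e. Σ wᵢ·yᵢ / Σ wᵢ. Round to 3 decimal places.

398.600

Weighted sum: 3·563 + 1·157 + 4·753 + 5·303 + 2·432 + 5·147 = 1689 + 157 + 3012 + 1515 + 864 + 735 = 7972
Weight total: 3 + 1 + 4 + 5 + 2 + 5 = 20
WMA = 7972 / 20 = 398.600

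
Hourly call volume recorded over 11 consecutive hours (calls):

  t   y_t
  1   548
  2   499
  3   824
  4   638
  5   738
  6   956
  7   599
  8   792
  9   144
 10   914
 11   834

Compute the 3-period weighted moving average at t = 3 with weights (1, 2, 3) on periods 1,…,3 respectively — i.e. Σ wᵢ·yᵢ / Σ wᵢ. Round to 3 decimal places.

Weighted sum: 1·548 + 2·499 + 3·824 = 548 + 998 + 2472 = 4018
Weight total: 1 + 2 + 3 = 6
WMA = 4018 / 6 = 669.667

669.667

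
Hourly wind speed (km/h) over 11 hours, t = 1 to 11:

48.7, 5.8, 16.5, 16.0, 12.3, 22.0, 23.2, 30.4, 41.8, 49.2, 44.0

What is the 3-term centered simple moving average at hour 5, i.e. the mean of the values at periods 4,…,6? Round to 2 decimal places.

16.77

Sum of periods 4–6: 16.0 + 12.3 + 22.0 = 50.3
Divide by 3: 50.3 / 3 = 16.77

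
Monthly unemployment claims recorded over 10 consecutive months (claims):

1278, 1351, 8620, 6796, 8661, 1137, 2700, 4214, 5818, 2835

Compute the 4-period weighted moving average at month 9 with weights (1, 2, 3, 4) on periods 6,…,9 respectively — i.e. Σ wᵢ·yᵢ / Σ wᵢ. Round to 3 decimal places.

Weighted sum: 1·1137 + 2·2700 + 3·4214 + 4·5818 = 1137 + 5400 + 12642 + 23272 = 42451
Weight total: 1 + 2 + 3 + 4 = 10
WMA = 42451 / 10 = 4245.100

4245.100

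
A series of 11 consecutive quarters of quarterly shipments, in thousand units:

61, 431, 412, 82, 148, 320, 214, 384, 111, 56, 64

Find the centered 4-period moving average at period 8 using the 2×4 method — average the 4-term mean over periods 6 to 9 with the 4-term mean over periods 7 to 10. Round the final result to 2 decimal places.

224.25

Sum over 6–9: 320 + 214 + 384 + 111 = 1029
Sum over 7–10: 214 + 384 + 111 + 56 = 765
CMA at t=8 = (1029 + 765) / (2·4) = 1794 / 8 = 224.25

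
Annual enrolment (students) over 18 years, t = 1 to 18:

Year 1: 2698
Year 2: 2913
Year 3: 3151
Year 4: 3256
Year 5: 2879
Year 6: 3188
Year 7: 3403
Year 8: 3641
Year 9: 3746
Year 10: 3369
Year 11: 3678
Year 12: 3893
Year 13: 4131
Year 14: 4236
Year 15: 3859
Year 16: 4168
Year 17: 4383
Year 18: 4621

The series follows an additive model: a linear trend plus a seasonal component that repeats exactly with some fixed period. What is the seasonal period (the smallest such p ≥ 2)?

First differences y_{t+1} − y_t: 215, 238, 105, -377, 309, 215, 238, 105, -377, 309, 215, 238, …
The difference pattern repeats every 5 terms and not for any smaller step, so p = 5.

5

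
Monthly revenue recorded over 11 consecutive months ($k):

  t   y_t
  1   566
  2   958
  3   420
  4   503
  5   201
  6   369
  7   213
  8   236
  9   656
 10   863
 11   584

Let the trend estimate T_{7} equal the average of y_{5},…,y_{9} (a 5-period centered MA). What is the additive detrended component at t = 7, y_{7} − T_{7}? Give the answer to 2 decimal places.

Trend T_7 = (201 + 369 + 213 + 236 + 656) / 5 = 1675/5 = 335.0000
Detrended value: 213 − 335.0000 = -122.00

-122.00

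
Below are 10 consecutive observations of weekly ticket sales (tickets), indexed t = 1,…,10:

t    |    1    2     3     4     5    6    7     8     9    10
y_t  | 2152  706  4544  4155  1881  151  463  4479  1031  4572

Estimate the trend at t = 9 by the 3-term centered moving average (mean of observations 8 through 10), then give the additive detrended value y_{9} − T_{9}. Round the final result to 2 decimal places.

-2329.67

Trend T_9 = (4479 + 1031 + 4572) / 3 = 10082/3 = 3360.6667
Detrended value: 1031 − 3360.6667 = -2329.67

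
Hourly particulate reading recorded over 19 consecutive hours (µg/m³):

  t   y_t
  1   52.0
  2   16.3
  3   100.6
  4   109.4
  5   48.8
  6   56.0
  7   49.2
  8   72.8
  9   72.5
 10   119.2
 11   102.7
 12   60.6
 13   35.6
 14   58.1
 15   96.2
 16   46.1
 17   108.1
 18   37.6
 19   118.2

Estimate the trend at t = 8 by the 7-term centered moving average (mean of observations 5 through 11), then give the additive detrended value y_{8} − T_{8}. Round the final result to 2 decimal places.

-1.66

Trend T_8 = (48.8 + 56.0 + 49.2 + 72.8 + 72.5 + 119.2 + 102.7) / 7 = 521.2/7 = 74.4571
Detrended value: 72.8 − 74.4571 = -1.66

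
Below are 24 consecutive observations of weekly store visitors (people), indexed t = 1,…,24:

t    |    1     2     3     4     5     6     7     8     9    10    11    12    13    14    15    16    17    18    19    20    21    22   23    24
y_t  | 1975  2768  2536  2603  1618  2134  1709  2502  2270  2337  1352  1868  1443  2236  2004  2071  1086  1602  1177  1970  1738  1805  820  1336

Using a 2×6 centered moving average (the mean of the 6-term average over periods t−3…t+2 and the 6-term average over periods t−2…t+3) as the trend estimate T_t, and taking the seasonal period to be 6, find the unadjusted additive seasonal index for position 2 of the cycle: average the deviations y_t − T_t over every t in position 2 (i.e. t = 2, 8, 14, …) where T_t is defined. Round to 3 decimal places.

Season position 2 occurs at t = 8, 14, 20 (where T_t is defined).
t=8: T_8 = 2072.83333; y_8 − T_8 = 2502 − 2072.83333 = 429.16667
t=14: T_14 = 1806.83333; y_14 − T_14 = 2236 − 1806.83333 = 429.16667
t=20: T_20 = 1540.83333; y_20 − T_20 = 1970 − 1540.83333 = 429.16667
Mean deviation: (429.16667 + 429.16667 + 429.16667) / 3 = 429.167

429.167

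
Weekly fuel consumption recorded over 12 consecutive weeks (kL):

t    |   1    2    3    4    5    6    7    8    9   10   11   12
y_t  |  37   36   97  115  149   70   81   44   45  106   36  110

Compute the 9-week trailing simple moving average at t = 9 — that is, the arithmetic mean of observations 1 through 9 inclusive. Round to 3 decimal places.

Sum of periods 1–9: 37 + 36 + 97 + 115 + 149 + 70 + 81 + 44 + 45 = 674
Divide by 9: 674 / 9 = 74.889

74.889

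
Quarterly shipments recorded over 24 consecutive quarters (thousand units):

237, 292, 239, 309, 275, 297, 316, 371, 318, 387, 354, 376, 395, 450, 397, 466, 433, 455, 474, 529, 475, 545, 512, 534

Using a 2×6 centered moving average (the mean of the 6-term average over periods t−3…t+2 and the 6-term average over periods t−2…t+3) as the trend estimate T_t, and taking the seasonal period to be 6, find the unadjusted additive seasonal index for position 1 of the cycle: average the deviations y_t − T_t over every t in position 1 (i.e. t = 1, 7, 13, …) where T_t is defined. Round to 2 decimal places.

Season position 1 occurs at t = 7, 13, 19 (where T_t is defined).
t=7: T_7 = 320.8333; y_7 − T_7 = 316 − 320.8333 = -4.8333
t=13: T_13 = 399.7500; y_13 − T_13 = 395 − 399.7500 = -4.7500
t=19: T_19 = 478.5833; y_19 − T_19 = 474 − 478.5833 = -4.5833
Mean deviation: (-4.8333 + -4.7500 + -4.5833) / 3 = -4.72

-4.72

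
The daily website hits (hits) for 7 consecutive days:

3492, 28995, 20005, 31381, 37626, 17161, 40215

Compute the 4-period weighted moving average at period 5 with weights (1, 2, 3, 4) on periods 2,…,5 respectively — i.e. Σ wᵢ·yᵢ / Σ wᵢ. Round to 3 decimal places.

31365.200

Weighted sum: 1·28995 + 2·20005 + 3·31381 + 4·37626 = 28995 + 40010 + 94143 + 150504 = 313652
Weight total: 1 + 2 + 3 + 4 = 10
WMA = 313652 / 10 = 31365.200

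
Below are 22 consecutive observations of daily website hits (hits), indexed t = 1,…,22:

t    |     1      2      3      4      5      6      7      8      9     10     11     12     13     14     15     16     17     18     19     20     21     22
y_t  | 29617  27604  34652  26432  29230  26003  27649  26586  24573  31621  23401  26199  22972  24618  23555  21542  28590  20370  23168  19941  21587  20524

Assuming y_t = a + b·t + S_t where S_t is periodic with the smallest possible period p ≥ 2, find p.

7

First differences y_{t+1} − y_t: -2013, 7048, -8220, 2798, -3227, 1646, -1063, -2013, 7048, -8220, 2798, -3227, 1646, -1063, -2013, 7048, …
The difference pattern repeats every 7 terms and not for any smaller step, so p = 7.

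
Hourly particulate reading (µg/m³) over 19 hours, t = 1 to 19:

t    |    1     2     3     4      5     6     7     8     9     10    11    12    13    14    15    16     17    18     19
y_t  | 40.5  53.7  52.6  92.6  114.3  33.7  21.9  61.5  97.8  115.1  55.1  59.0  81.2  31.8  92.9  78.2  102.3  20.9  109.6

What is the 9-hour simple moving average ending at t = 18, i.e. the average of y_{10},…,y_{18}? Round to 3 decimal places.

70.722

Sum of periods 10–18: 115.1 + 55.1 + 59.0 + 81.2 + 31.8 + 92.9 + 78.2 + 102.3 + 20.9 = 636.5
Divide by 9: 636.5 / 9 = 70.722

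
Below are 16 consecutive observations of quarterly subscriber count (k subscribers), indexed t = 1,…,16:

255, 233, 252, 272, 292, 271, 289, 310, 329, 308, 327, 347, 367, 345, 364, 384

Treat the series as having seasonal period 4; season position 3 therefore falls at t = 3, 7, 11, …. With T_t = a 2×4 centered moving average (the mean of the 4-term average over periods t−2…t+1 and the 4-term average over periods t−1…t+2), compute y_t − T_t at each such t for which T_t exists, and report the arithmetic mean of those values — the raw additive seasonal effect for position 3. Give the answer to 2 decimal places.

Season position 3 occurs at t = 3, 7, 11 (where T_t is defined).
t=3: T_3 = 257.6250; y_3 − T_3 = 252 − 257.6250 = -5.6250
t=7: T_7 = 295.1250; y_7 − T_7 = 289 − 295.1250 = -6.1250
t=11: T_11 = 332.5000; y_11 − T_11 = 327 − 332.5000 = -5.5000
Mean deviation: (-5.6250 + -6.1250 + -5.5000) / 3 = -5.75

-5.75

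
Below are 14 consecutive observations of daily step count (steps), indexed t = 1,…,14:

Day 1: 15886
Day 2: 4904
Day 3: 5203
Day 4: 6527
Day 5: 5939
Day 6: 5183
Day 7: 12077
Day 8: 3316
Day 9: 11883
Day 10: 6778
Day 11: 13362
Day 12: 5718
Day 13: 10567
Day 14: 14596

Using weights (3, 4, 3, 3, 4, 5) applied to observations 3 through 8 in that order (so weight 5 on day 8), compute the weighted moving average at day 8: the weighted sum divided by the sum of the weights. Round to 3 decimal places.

Weighted sum: 3·5203 + 4·6527 + 3·5939 + 3·5183 + 4·12077 + 5·3316 = 15609 + 26108 + 17817 + 15549 + 48308 + 16580 = 139971
Weight total: 3 + 4 + 3 + 3 + 4 + 5 = 22
WMA = 139971 / 22 = 6362.318

6362.318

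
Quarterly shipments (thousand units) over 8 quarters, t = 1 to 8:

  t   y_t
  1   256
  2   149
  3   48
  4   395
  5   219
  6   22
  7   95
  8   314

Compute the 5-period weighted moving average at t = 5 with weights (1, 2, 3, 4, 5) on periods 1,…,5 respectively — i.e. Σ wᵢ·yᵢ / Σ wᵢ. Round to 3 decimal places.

224.867

Weighted sum: 1·256 + 2·149 + 3·48 + 4·395 + 5·219 = 256 + 298 + 144 + 1580 + 1095 = 3373
Weight total: 1 + 2 + 3 + 4 + 5 = 15
WMA = 3373 / 15 = 224.867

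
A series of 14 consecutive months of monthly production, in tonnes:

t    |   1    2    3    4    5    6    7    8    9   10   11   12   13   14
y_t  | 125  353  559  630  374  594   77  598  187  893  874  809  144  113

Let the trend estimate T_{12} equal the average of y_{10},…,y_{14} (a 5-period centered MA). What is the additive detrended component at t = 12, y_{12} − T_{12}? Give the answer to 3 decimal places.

242.400

Trend T_12 = (893 + 874 + 809 + 144 + 113) / 5 = 2833/5 = 566.60000
Detrended value: 809 − 566.60000 = 242.400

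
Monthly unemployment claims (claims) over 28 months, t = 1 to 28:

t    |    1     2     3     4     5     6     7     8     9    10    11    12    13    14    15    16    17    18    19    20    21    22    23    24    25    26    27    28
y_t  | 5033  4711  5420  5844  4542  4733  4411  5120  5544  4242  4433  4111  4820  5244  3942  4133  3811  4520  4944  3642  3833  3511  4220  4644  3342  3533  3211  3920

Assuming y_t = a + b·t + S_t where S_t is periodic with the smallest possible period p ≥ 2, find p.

First differences y_{t+1} − y_t: -322, 709, 424, -1302, 191, -322, 709, 424, -1302, 191, -322, 709, …
The difference pattern repeats every 5 terms and not for any smaller step, so p = 5.

5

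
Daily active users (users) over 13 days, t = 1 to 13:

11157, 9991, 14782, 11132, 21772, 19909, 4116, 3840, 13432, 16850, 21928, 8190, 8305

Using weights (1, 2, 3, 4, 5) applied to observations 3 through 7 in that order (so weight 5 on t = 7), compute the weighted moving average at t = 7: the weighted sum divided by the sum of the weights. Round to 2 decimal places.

Weighted sum: 1·14782 + 2·11132 + 3·21772 + 4·19909 + 5·4116 = 14782 + 22264 + 65316 + 79636 + 20580 = 202578
Weight total: 1 + 2 + 3 + 4 + 5 = 15
WMA = 202578 / 15 = 13505.20

13505.20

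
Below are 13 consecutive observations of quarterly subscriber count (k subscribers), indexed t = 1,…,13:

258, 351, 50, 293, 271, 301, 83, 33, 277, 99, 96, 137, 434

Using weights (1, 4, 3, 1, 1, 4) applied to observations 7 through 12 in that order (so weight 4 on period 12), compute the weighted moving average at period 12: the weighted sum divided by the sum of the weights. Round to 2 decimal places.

Weighted sum: 1·83 + 4·33 + 3·277 + 1·99 + 1·96 + 4·137 = 83 + 132 + 831 + 99 + 96 + 548 = 1789
Weight total: 1 + 4 + 3 + 1 + 1 + 4 = 14
WMA = 1789 / 14 = 127.79

127.79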